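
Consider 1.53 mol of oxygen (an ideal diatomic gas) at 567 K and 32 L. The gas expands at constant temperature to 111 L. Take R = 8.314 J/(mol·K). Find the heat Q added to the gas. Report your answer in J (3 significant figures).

Isothermal ⇒ ΔU = 0, so Q = W = nRT ln(V₂/V₁).
Q = (1.53)(8.314)(567) ln(111/32) = 7212 × 1.244 = 8971 J.

Q ≈ 8970 J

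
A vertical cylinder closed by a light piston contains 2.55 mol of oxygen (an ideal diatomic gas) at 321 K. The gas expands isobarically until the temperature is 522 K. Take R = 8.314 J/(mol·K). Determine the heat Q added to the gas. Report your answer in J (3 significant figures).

Q ≈ 14900 J

Isobaric: W = nRΔT = (2.55)(8.314)(201) = 4261 J.
ΔU = nCᵥΔT with Cᵥ = 5R/2: ΔU = (2.55)(20.79)(201) = 10653 J.
Q = ΔU + W = 10653 + 4261 = 14915 J.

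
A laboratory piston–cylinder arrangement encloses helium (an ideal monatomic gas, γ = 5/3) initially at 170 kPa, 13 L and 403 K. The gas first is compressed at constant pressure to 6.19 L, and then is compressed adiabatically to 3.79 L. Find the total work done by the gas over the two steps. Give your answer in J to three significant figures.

W_total ≈ -1770 J

Step 1 (isobaric): W = PΔV = (170 kPa)(6.19 − 13 L) = -1158 J.
After step 1: P = 170 kPa, V = 6.19 L, T = 191.9 K.
Step 2 (adiabatic): W = (P₁V₁ − P₂V₂)/(γ−1) = (1052 − 1459)/0.667 = -610.6 J.
W_total = -1158 − 610.6 = -1768 J.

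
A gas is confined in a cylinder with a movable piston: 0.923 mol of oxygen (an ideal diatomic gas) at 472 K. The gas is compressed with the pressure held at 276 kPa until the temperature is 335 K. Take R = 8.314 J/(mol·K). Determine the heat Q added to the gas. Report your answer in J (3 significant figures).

Isobaric: W = nRΔT = (0.923)(8.314)(-137) = -1051 J.
ΔU = nCᵥΔT with Cᵥ = 5R/2: ΔU = (0.923)(20.79)(-137) = -2628 J.
Q = ΔU + W = -2628 − 1051 = -3680 J.

Q ≈ -3680 J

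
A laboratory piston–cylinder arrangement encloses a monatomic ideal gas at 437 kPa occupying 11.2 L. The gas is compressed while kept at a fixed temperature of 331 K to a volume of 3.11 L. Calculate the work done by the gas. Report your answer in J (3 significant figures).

Isothermal: W = nRT ln(V₂/V₁) = P₁V₁ ln(V₂/V₁).
P₁V₁ = (437 kPa)(11.2 L) = 4894 J.
W = 4894 × ln(3.11/11.2) = 4894 × -1.281
W_by_gas = -6271 J.

W ≈ -6270 J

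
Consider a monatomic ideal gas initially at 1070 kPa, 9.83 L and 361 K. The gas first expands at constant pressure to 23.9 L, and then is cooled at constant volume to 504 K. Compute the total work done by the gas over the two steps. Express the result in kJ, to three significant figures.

Step 1 (isobaric): W = PΔV = (1070 kPa)(23.9 − 9.83 L) = 15055 J.
Step 2 (isochoric): W = 0 (constant volume).
W_total = 15055 + 0 = 15055 J.

W_total ≈ 15.1 kJ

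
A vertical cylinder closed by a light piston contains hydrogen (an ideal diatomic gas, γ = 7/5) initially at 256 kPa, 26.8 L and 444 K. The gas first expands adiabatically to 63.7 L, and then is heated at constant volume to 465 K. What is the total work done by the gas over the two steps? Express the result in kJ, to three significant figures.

Step 1 (adiabatic): W = (P₁V₁ − P₂V₂)/(γ−1) = (6861 − 4853)/0.4 = 5021 J.
Step 2 (isochoric): W = 0 (constant volume).
W_total = 5021 + 0 = 5021 J.

W_total ≈ 5.02 kJ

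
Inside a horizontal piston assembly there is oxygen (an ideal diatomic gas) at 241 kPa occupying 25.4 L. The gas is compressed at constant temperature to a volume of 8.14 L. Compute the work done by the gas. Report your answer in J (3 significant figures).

W ≈ -6970 J

Isothermal: W = nRT ln(V₂/V₁) = P₁V₁ ln(V₂/V₁).
P₁V₁ = (241 kPa)(25.4 L) = 6121 J.
W = 6121 × ln(8.14/25.4) = 6121 × -1.138
W_by_gas = -6966 J.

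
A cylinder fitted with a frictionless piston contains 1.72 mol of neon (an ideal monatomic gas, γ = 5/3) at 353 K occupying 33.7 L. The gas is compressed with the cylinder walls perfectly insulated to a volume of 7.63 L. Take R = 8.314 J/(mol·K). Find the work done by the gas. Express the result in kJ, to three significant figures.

W ≈ -12.8 kJ

Adiabatic: TV^(γ−1) = const with γ = 5/3.
T₂ = T₁ (V₁/V₂)^(γ−1) = 353 × (33.7/7.63)^0.667 = 353 × 2.692 = 950.3 K.
W_by = nCᵥ(T₁ − T₂) = (1.72)(12.47)(353 − 950.3) = -12811 J.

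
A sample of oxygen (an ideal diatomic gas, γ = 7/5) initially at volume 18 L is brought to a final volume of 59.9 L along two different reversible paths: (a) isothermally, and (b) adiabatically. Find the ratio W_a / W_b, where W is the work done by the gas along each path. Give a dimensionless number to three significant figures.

Path (a) isothermal: W = P₁V₁ ln(V₂/V₁) → W_a/(P₁V₁) = 1.202.
Path (b) adiabatic: W = P₁V₁(1 − (V₁/V₂)^(γ−1))/(γ−1) → W_b/(P₁V₁) = 0.9545.
W_a / W_b = 1.202 / 0.9545 = 1.26.

W_a / W_b ≈ 1.26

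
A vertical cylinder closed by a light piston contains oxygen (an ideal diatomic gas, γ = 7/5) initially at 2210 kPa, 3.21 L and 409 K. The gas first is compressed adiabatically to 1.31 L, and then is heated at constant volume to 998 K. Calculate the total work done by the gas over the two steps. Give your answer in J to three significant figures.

Step 1 (adiabatic): W = (P₁V₁ − P₂V₂)/(γ−1) = (7094 − 10153)/0.4 = -7647 J.
Step 2 (isochoric): W = 0 (constant volume).
W_total = -7647 + 0 = -7647 J.

W_total ≈ -7650 J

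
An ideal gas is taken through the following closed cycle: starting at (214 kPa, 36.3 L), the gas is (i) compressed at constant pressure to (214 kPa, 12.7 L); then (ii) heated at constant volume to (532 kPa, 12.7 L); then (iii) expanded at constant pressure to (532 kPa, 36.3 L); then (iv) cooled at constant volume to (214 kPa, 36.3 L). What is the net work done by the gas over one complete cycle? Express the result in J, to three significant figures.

Constant-volume legs do no work.
W(i) = (214)(12.7 − 36.3) = -5050 J; W(iii) = (532)(36.3 − 12.7) = 12555 J.
W_net = -5050 + 12555 = 7505 J (the clockwise enclosed area).

W_net ≈ 7500 J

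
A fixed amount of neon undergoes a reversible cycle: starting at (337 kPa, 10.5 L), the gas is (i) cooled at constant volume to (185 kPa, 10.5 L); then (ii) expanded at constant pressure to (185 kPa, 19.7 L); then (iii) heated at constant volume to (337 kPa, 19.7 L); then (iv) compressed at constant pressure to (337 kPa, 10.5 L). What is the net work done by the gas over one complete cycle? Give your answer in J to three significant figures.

Constant-volume legs do no work.
W(ii) = (185)(19.7 − 10.5) = 1702 J; W(iv) = (337)(10.5 − 19.7) = -3100 J.
W_net = 1702 − 3100 = -1398 J (the counter-clockwise enclosed area).

W_net ≈ -1400 J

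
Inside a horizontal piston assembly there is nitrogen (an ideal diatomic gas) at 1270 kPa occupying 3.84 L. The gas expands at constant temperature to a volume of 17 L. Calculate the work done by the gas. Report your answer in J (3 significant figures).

Isothermal: W = nRT ln(V₂/V₁) = P₁V₁ ln(V₂/V₁).
P₁V₁ = (1270 kPa)(3.84 L) = 4877 J.
W = 4877 × ln(17/3.84) = 4877 × 1.488
W_by_gas = 7255 J.

W ≈ 7260 J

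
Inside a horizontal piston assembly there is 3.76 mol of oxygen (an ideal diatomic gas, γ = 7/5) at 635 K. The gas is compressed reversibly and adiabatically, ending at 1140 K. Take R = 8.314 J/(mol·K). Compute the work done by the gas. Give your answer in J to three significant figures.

W ≈ -39500 J

Adiabatic ⇒ Q = 0, so W_by = −ΔU = nCᵥ(T₁ − T₂).
Cᵥ = 5R/2 = 20.79 J/(mol·K).
W = (3.76)(20.79)(635 − 1140) = -39467 J.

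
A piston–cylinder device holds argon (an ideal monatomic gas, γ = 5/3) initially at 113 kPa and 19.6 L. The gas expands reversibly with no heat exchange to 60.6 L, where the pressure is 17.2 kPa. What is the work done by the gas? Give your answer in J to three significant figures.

W ≈ 1760 J

Adiabatic: W = (P₁V₁ − P₂V₂)/(γ − 1) with γ = 5/3.
P₁V₁ = 2215 J, P₂V₂ = 1042 J.
W = (2215 − 1042) / 0.6667 = 1759 J.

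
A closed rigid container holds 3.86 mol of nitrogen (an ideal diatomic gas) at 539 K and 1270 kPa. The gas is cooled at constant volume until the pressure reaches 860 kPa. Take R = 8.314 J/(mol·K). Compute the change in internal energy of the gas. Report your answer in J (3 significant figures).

ΔU ≈ -14000 J

Constant volume ⇒ W = 0, so Q = ΔU = nCᵥΔT with Cᵥ = 5R/2 = 20.79 J/(mol·K).
At constant V, T₂/T₁ = P₂/P₁ ⇒ ΔT = T₁(P₂/P₁ − 1) = 539·(860/1270 − 1) = -174 K.
ΔU = (3.86)(20.79)(-174) = -13961 J.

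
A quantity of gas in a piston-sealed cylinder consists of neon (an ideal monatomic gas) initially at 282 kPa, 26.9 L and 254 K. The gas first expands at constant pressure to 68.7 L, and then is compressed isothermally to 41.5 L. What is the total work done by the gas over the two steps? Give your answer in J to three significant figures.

W_total ≈ 2020 J

Step 1 (isobaric): W = PΔV = (282 kPa)(68.7 − 26.9 L) = 11788 J.
After step 1: P = 282 kPa, V = 68.7 L, T = 648.7 K.
Step 2 (isothermal): W = P₁V₁ ln(V₂/V₁) = (19373) ln(41.5/68.7) = -9765 J.
W_total = 11788 − 9765 = 2022 J.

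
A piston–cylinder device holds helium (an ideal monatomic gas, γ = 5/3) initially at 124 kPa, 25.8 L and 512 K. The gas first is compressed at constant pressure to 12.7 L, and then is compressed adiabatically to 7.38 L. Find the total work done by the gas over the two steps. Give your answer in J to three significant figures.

Step 1 (isobaric): W = PΔV = (124 kPa)(12.7 − 25.8 L) = -1624 J.
After step 1: P = 124 kPa, V = 12.7 L, T = 252 K.
Step 2 (adiabatic): W = (P₁V₁ − P₂V₂)/(γ−1) = (1575 − 2261)/0.667 = -1030 J.
W_total = -1624 − 1030 = -2654 J.

W_total ≈ -2650 J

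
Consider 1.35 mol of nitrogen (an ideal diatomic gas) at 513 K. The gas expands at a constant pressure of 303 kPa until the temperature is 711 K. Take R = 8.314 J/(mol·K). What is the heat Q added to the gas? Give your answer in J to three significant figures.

Q ≈ 7780 J

Isobaric: W = nRΔT = (1.35)(8.314)(198) = 2222 J.
ΔU = nCᵥΔT with Cᵥ = 5R/2: ΔU = (1.35)(20.79)(198) = 5556 J.
Q = ΔU + W = 5556 + 2222 = 7778 J.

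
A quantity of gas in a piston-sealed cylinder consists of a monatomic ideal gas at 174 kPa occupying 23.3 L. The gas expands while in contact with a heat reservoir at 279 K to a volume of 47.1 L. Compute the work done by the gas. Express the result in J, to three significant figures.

Isothermal: W = nRT ln(V₂/V₁) = P₁V₁ ln(V₂/V₁).
P₁V₁ = (174 kPa)(23.3 L) = 4054 J.
W = 4054 × ln(47.1/23.3) = 4054 × 0.7038
W_by_gas = 2853 J.

W ≈ 2850 J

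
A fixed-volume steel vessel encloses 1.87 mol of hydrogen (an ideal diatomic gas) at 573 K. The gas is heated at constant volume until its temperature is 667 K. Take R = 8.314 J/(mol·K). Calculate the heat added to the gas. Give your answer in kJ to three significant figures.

Q ≈ 3.65 kJ

Constant volume ⇒ W = 0, so Q = ΔU = nCᵥΔT with Cᵥ = 5R/2 = 20.79 J/(mol·K).
ΔU = (1.87)(20.79)(667 − 573) = 3654 J.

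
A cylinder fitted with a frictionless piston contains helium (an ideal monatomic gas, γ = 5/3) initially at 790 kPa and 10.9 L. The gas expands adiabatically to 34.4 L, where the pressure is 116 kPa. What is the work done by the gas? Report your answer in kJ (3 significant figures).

W ≈ 6.93 kJ

Adiabatic: W = (P₁V₁ − P₂V₂)/(γ − 1) with γ = 5/3.
P₁V₁ = 8611 J, P₂V₂ = 3990 J.
W = (8611 − 3990) / 0.6667 = 6931 J.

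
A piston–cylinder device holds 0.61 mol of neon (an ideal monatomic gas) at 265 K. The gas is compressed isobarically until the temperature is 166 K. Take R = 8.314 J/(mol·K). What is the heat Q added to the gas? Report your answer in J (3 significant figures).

Q ≈ -1260 J

Isobaric: W = nRΔT = (0.61)(8.314)(-99) = -502.1 J.
ΔU = nCᵥΔT with Cᵥ = 3R/2: ΔU = (0.61)(12.47)(-99) = -753.1 J.
Q = ΔU + W = -753.1 − 502.1 = -1255 J.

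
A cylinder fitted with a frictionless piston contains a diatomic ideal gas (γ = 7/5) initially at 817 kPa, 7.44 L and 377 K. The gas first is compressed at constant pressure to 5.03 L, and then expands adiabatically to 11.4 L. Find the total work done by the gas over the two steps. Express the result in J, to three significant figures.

W_total ≈ 899 J

Step 1 (isobaric): W = PΔV = (817 kPa)(5.03 − 7.44 L) = -1969 J.
After step 1: P = 817 kPa, V = 5.03 L, T = 254.9 K.
Step 2 (adiabatic): W = (P₁V₁ − P₂V₂)/(γ−1) = (4110 − 2962)/0.4 = 2868 J.
W_total = -1969 + 2868 = 898.6 J.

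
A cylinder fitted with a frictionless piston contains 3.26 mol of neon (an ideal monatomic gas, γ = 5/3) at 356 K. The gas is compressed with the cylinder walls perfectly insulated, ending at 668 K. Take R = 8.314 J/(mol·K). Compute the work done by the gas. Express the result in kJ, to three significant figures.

Adiabatic ⇒ Q = 0, so W_by = −ΔU = nCᵥ(T₁ − T₂).
Cᵥ = 3R/2 = 12.47 J/(mol·K).
W = (3.26)(12.47)(356 − 668) = -12685 J.

W ≈ -12.7 kJ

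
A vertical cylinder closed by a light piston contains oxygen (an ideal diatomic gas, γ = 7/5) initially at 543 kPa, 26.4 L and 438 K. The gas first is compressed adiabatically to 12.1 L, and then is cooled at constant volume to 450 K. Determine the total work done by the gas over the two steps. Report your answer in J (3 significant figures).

W_total ≈ -13100 J

Step 1 (adiabatic): W = (P₁V₁ − P₂V₂)/(γ−1) = (14335 − 19585)/0.4 = -13125 J.
Step 2 (isochoric): W = 0 (constant volume).
W_total = -13125 + 0 = -13125 J.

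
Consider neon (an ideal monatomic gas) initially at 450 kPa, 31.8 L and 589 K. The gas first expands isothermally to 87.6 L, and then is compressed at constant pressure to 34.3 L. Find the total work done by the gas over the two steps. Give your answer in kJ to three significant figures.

W_total ≈ 5.79 kJ

Step 1 (isothermal): W = P₁V₁ ln(V₂/V₁) = (14310) ln(87.6/31.8) = 14501 J.
After step 1: P = 163.4 kPa, V = 87.6 L, T = 589 K.
Step 2 (isobaric): W = PΔV = (163.4 kPa)(34.3 − 87.6 L) = -8707 J.
W_total = 14501 − 8707 = 5794 J.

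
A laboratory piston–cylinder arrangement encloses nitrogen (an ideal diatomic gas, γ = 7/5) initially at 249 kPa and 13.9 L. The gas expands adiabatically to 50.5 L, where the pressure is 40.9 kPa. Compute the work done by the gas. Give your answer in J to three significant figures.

W ≈ 3490 J

Adiabatic: W = (P₁V₁ − P₂V₂)/(γ − 1) with γ = 7/5.
P₁V₁ = 3461 J, P₂V₂ = 2065 J.
W = (3461 − 2065) / 0.4 = 3489 J.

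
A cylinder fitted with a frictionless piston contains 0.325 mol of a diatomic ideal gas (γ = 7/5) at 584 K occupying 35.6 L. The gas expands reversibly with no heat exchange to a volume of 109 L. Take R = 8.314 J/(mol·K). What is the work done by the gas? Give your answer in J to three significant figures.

Adiabatic: TV^(γ−1) = const with γ = 7/5.
T₂ = T₁ (V₁/V₂)^(γ−1) = 584 × (35.6/109)^0.4 = 584 × 0.6392 = 373.3 K.
W_by = nCᵥ(T₁ − T₂) = (0.325)(20.79)(584 − 373.3) = 1424 J.

W ≈ 1420 J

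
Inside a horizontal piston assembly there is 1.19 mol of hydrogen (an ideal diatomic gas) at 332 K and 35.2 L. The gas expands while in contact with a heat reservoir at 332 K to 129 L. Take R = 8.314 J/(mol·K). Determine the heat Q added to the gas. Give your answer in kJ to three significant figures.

Q ≈ 4.27 kJ

Isothermal ⇒ ΔU = 0, so Q = W = nRT ln(V₂/V₁).
Q = (1.19)(8.314)(332) ln(129/35.2) = 3285 × 1.299 = 4266 J.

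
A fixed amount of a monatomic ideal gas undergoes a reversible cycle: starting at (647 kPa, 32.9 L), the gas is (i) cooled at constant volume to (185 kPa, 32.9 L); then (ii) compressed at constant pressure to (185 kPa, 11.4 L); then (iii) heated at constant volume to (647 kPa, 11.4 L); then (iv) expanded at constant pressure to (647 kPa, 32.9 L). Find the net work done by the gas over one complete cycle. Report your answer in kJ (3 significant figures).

W_net ≈ 9.93 kJ

Constant-volume legs do no work.
W(ii) = (185)(11.4 − 32.9) = -3978 J; W(iv) = (647)(32.9 − 11.4) = 13910 J.
W_net = -3978 + 13910 = 9933 J (the clockwise enclosed area).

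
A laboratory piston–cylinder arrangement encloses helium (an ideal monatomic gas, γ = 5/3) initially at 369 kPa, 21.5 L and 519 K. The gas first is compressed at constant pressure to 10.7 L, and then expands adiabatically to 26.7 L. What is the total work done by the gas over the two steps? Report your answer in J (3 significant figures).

Step 1 (isobaric): W = PΔV = (369 kPa)(10.7 − 21.5 L) = -3985 J.
After step 1: P = 369 kPa, V = 10.7 L, T = 258.3 K.
Step 2 (adiabatic): W = (P₁V₁ − P₂V₂)/(γ−1) = (3948 − 2146)/0.667 = 2703 J.
W_total = -3985 + 2703 = -1282 J.

W_total ≈ -1280 J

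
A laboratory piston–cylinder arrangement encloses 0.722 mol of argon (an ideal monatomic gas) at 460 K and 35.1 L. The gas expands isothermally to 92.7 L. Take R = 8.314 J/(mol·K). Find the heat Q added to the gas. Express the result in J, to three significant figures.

Q ≈ 2680 J

Isothermal ⇒ ΔU = 0, so Q = W = nRT ln(V₂/V₁).
Q = (0.722)(8.314)(460) ln(92.7/35.1) = 2761 × 0.9712 = 2682 J.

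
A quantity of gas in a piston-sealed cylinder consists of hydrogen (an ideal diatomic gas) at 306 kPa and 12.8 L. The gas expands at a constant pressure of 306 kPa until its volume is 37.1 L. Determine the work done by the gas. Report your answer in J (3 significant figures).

W ≈ 7440 J

Isobaric: W = P ΔV.
W = (306 kPa)(37.1 − 12.8 L) = (306)(24.3) = 7436 J.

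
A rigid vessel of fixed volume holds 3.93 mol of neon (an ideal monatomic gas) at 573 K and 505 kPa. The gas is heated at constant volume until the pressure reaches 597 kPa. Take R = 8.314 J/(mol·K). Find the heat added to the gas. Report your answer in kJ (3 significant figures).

Q ≈ 5.12 kJ

Constant volume ⇒ W = 0, so Q = ΔU = nCᵥΔT with Cᵥ = 3R/2 = 12.47 J/(mol·K).
At constant V, T₂/T₁ = P₂/P₁ ⇒ ΔT = T₁(P₂/P₁ − 1) = 573·(597/505 − 1) = 104.4 K.
ΔU = (3.93)(12.47)(104.4) = 5116 J.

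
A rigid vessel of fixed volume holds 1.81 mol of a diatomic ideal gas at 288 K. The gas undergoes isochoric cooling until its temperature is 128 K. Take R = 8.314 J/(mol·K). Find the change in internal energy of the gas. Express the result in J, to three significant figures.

Constant volume ⇒ W = 0, so Q = ΔU = nCᵥΔT with Cᵥ = 5R/2 = 20.79 J/(mol·K).
ΔU = (1.81)(20.79)(128 − 288) = -6019 J.

ΔU ≈ -6020 J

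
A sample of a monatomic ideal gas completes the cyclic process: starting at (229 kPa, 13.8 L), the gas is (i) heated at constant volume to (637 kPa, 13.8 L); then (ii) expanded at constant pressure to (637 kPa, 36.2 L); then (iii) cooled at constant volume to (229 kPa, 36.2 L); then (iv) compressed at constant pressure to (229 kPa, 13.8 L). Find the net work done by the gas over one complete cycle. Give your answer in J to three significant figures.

Constant-volume legs do no work.
W(ii) = (637)(36.2 − 13.8) = 14269 J; W(iv) = (229)(13.8 − 36.2) = -5130 J.
W_net = 14269 − 5130 = 9139 J (the clockwise enclosed area).

W_net ≈ 9140 J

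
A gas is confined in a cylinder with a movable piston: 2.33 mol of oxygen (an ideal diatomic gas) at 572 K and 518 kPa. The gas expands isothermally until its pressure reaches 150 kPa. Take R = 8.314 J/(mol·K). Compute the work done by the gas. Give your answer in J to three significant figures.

Isothermal process: W = nRT ln(V₂/V₁) = nRT ln(P₁/P₂).
W = (2.33)(8.314)(572) × ln(518/150)
  = 11081 × ln(3.453) = 11081 × 1.239
W_by_gas = 13733 J.

W ≈ 13700 J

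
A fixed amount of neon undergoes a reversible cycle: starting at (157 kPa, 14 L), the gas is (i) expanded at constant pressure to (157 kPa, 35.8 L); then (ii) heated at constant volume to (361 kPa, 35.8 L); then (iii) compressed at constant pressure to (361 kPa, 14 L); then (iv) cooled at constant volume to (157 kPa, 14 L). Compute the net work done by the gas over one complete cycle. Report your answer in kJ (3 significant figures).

Constant-volume legs do no work.
W(i) = (157)(35.8 − 14) = 3423 J; W(iii) = (361)(14 − 35.8) = -7870 J.
W_net = 3423 − 7870 = -4447 J (the counter-clockwise enclosed area).

W_net ≈ -4.45 kJ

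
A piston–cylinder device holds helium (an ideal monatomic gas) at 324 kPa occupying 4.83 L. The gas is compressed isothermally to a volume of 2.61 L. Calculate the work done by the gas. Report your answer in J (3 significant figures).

Isothermal: W = nRT ln(V₂/V₁) = P₁V₁ ln(V₂/V₁).
P₁V₁ = (324 kPa)(4.83 L) = 1565 J.
W = 1565 × ln(2.61/4.83) = 1565 × -0.6155
W_by_gas = -963.2 J.

W ≈ -963 J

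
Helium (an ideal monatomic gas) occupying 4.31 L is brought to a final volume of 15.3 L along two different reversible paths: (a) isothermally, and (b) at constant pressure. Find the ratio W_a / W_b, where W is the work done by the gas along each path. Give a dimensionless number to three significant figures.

W_a / W_b ≈ 0.497

Path (a) isothermal: W = P₁V₁ ln(V₂/V₁) → W_a/(P₁V₁) = 1.267.
Path (b) isobaric: W = P₁(V₂ − V₁) → W_b/(P₁V₁) = 2.55.
W_a / W_b = 1.267 / 2.55 = 0.4969.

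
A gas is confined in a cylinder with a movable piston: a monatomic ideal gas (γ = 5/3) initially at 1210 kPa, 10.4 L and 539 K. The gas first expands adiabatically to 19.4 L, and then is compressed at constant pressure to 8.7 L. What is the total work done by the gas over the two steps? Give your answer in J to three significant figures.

Step 1 (adiabatic): W = (P₁V₁ − P₂V₂)/(γ−1) = (12584 − 8304)/0.667 = 6419 J.
After step 1: P = 428.1 kPa, V = 19.4 L, T = 355.7 K.
Step 2 (isobaric): W = PΔV = (428.1 kPa)(8.7 − 19.4 L) = -4580 J.
W_total = 6419 − 4580 = 1839 J.

W_total ≈ 1840 J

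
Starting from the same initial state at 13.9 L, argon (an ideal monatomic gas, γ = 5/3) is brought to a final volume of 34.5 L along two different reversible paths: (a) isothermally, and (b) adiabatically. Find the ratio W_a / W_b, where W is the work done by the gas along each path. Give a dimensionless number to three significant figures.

W_a / W_b ≈ 1.33

Path (a) isothermal: W = P₁V₁ ln(V₂/V₁) → W_a/(P₁V₁) = 0.9091.
Path (b) adiabatic: W = P₁V₁(1 − (V₁/V₂)^(γ−1))/(γ−1) → W_b/(P₁V₁) = 0.6817.
W_a / W_b = 0.9091 / 0.6817 = 1.333.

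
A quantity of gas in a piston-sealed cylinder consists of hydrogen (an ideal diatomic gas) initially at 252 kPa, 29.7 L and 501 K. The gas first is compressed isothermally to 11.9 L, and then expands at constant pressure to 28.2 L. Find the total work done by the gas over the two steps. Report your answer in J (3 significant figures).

Step 1 (isothermal): W = P₁V₁ ln(V₂/V₁) = (7484) ln(11.9/29.7) = -6845 J.
After step 1: P = 628.9 kPa, V = 11.9 L, T = 501 K.
Step 2 (isobaric): W = PΔV = (628.9 kPa)(28.2 − 11.9 L) = 10252 J.
W_total = -6845 + 10252 = 3406 J.

W_total ≈ 3410 J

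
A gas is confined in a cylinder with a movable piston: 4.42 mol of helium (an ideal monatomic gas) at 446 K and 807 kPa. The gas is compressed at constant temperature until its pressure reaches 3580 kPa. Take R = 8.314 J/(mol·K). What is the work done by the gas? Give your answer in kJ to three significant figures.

W ≈ -24.4 kJ

Isothermal process: W = nRT ln(V₂/V₁) = nRT ln(P₁/P₂).
W = (4.42)(8.314)(446) × ln(807/3580)
  = 16390 × ln(0.2254) = 16390 × -1.49
W_by_gas = -24417 J.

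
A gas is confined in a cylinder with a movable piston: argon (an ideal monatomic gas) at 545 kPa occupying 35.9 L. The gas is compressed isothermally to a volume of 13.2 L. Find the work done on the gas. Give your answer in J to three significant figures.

Isothermal: W = nRT ln(V₂/V₁) = P₁V₁ ln(V₂/V₁).
P₁V₁ = (545 kPa)(35.9 L) = 19566 J.
W = 19566 × ln(13.2/35.9) = 19566 × -1.001
W_by_gas = -19576 J; work on gas = −W_by = 19576 J.

W ≈ 19600 J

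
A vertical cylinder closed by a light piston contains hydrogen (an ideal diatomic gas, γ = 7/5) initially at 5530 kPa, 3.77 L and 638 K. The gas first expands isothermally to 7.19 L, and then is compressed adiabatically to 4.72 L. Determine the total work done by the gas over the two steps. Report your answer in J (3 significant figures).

Step 1 (isothermal): W = P₁V₁ ln(V₂/V₁) = (20848) ln(7.19/3.77) = 13460 J.
After step 1: P = 2900 kPa, V = 7.19 L, T = 638 K.
Step 2 (adiabatic): W = (P₁V₁ − P₂V₂)/(γ−1) = (20848 − 24671)/0.4 = -9556 J.
W_total = 13460 − 9556 = 3903 J.

W_total ≈ 3900 J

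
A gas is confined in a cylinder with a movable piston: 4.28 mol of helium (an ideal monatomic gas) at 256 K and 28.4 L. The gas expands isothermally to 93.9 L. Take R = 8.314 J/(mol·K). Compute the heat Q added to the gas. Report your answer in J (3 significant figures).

Q ≈ 10900 J

Isothermal ⇒ ΔU = 0, so Q = W = nRT ln(V₂/V₁).
Q = (4.28)(8.314)(256) ln(93.9/28.4) = 9109 × 1.196 = 10893 J.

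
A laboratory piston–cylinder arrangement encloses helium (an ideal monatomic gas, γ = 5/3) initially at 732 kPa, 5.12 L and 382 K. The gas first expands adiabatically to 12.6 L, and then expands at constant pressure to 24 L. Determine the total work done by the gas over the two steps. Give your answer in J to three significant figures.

Step 1 (adiabatic): W = (P₁V₁ − P₂V₂)/(γ−1) = (3748 − 2056)/0.667 = 2538 J.
After step 1: P = 163.2 kPa, V = 12.6 L, T = 209.6 K.
Step 2 (isobaric): W = PΔV = (163.2 kPa)(24 − 12.6 L) = 1860 J.
W_total = 2538 + 1860 = 4398 J.

W_total ≈ 4400 J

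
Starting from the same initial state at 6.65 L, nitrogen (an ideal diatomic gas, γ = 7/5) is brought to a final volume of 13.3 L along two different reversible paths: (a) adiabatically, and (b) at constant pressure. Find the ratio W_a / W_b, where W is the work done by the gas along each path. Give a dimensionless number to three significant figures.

W_a / W_b ≈ 0.605

Path (a) adiabatic: W = P₁V₁(1 − (V₁/V₂)^(γ−1))/(γ−1) → W_a/(P₁V₁) = 0.6054.
Path (b) isobaric: W = P₁(V₂ − V₁) → W_b/(P₁V₁) = 1.
W_a / W_b = 0.6054 / 1 = 0.6054.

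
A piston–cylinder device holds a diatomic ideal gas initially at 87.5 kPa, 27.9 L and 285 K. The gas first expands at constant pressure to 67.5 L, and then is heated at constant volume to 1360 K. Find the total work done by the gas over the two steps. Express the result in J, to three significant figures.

Step 1 (isobaric): W = PΔV = (87.5 kPa)(67.5 − 27.9 L) = 3465 J.
Step 2 (isochoric): W = 0 (constant volume).
W_total = 3465 + 0 = 3465 J.

W_total ≈ 3460 J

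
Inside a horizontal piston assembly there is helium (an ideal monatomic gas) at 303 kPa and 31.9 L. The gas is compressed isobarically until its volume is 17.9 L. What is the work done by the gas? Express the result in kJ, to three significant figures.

W ≈ -4.24 kJ

Isobaric: W = P ΔV.
W = (303 kPa)(17.9 − 31.9 L) = (303)(-14) = -4242 J.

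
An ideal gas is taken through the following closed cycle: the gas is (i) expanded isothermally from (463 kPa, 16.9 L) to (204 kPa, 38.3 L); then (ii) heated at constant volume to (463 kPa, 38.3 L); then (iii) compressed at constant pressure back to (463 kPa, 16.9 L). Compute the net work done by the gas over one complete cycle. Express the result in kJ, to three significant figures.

Leg (i): W = PᵢVᵢ ln(V_f/Vᵢ) = (7825) ln(38.3/16.9) = 6402 J.
Leg (ii): W = 0.
Leg (iii): W = PΔV = (463)(16.9 − 38.3) = -9908 J.
W_net = 6402 − 9908 = -3507 J.

W_net ≈ -3.51 kJ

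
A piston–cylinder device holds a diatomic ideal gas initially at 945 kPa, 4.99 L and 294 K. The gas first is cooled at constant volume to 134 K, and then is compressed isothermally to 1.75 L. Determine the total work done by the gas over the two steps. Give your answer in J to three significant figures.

Step 1 (isochoric): W = 0 (constant volume).
After step 1: P = 430.7 kPa (V unchanged).
Step 2 (isothermal): W = P₁V₁ ln(V₂/V₁) = (2149) ln(1.75/4.99) = -2252 J.
W_total = 0 − 2252 = -2252 J.

W_total ≈ -2250 J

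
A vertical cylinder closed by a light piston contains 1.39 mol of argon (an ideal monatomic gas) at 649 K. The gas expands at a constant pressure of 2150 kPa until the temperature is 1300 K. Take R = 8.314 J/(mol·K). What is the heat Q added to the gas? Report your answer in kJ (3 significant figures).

Isobaric: W = nRΔT = (1.39)(8.314)(651) = 7523 J.
ΔU = nCᵥΔT with Cᵥ = 3R/2: ΔU = (1.39)(12.47)(651) = 11285 J.
Q = ΔU + W = 11285 + 7523 = 18808 J.

Q ≈ 18.8 kJ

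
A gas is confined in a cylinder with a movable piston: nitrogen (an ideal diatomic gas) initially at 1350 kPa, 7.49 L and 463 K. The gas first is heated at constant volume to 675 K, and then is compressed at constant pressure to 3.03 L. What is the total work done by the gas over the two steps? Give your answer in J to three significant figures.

W_total ≈ -8780 J

Step 1 (isochoric): W = 0 (constant volume).
After step 1: P = 1968 kPa (V unchanged).
Step 2 (isobaric): W = PΔV = (1968 kPa)(3.03 − 7.49 L) = -8778 J.
W_total = 0 − 8778 = -8778 J.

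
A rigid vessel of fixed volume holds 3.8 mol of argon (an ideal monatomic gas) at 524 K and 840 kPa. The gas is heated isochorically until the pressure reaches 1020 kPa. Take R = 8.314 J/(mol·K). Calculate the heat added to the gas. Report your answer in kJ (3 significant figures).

Constant volume ⇒ W = 0, so Q = ΔU = nCᵥΔT with Cᵥ = 3R/2 = 12.47 J/(mol·K).
At constant V, T₂/T₁ = P₂/P₁ ⇒ ΔT = T₁(P₂/P₁ − 1) = 524·(1020/840 − 1) = 112.3 K.
ΔU = (3.8)(12.47)(112.3) = 5321 J.

Q ≈ 5.32 kJ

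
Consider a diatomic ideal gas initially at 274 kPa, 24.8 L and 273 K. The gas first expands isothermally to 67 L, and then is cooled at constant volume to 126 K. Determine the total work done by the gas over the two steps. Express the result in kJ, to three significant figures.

W_total ≈ 6.75 kJ

Step 1 (isothermal): W = P₁V₁ ln(V₂/V₁) = (6795) ln(67/24.8) = 6753 J.
Step 2 (isochoric): W = 0 (constant volume).
W_total = 6753 + 0 = 6753 J.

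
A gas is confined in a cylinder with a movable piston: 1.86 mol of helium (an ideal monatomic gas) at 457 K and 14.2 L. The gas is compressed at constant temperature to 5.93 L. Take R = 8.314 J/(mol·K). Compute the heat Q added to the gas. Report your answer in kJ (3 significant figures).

Q ≈ -6.17 kJ

Isothermal ⇒ ΔU = 0, so Q = W = nRT ln(V₂/V₁).
Q = (1.86)(8.314)(457) ln(5.93/14.2) = 7067 × -0.8732 = -6171 J.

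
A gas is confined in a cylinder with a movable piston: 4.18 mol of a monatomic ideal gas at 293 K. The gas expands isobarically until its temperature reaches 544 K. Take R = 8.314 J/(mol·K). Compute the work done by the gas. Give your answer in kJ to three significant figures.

W ≈ 8.72 kJ

Isobaric: W = P ΔV = nR ΔT.
W = (4.18)(8.314)(544 − 293) = 8723 J.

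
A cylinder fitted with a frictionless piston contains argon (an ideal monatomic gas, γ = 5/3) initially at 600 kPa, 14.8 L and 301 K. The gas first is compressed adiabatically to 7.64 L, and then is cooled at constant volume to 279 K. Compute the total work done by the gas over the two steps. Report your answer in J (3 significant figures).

Step 1 (adiabatic): W = (P₁V₁ − P₂V₂)/(γ−1) = (8880 − 13799)/0.667 = -7379 J.
Step 2 (isochoric): W = 0 (constant volume).
W_total = -7379 + 0 = -7379 J.

W_total ≈ -7380 J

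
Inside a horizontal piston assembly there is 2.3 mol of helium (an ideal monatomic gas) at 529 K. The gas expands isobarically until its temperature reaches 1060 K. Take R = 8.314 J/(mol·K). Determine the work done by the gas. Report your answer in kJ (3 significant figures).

W ≈ 10.2 kJ

Isobaric: W = P ΔV = nR ΔT.
W = (2.3)(8.314)(1060 − 529) = 10154 J.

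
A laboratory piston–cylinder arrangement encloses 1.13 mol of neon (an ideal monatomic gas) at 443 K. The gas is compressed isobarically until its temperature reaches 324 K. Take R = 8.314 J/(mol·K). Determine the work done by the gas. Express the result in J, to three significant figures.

W ≈ -1120 J

Isobaric: W = P ΔV = nR ΔT.
W = (1.13)(8.314)(324 − 443) = -1118 J.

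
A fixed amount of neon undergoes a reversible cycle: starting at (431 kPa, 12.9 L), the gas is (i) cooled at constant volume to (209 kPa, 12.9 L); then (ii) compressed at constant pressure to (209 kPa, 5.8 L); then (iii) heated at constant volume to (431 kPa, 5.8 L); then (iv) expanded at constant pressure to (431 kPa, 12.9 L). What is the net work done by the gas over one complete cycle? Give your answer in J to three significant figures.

Constant-volume legs do no work.
W(ii) = (209)(5.8 − 12.9) = -1484 J; W(iv) = (431)(12.9 − 5.8) = 3060 J.
W_net = -1484 + 3060 = 1576 J (the clockwise enclosed area).

W_net ≈ 1580 J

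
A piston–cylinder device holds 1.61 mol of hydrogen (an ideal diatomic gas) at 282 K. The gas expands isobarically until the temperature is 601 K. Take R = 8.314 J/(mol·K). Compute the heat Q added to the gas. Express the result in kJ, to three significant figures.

Q ≈ 14.9 kJ

Isobaric: W = nRΔT = (1.61)(8.314)(319) = 4270 J.
ΔU = nCᵥΔT with Cᵥ = 5R/2: ΔU = (1.61)(20.79)(319) = 10675 J.
Q = ΔU + W = 10675 + 4270 = 14945 J.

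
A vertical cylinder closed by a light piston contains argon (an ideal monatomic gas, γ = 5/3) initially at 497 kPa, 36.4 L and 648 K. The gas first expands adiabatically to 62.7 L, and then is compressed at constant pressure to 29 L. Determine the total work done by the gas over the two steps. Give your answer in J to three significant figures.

W_total ≈ 1490 J

Step 1 (adiabatic): W = (P₁V₁ − P₂V₂)/(γ−1) = (18091 − 12590)/0.667 = 8252 J.
After step 1: P = 200.8 kPa, V = 62.7 L, T = 451 K.
Step 2 (isobaric): W = PΔV = (200.8 kPa)(29 − 62.7 L) = -6767 J.
W_total = 8252 − 6767 = 1485 J.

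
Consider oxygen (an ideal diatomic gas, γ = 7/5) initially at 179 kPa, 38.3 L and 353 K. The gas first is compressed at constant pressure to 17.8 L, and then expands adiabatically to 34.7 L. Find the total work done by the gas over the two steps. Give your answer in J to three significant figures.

W_total ≈ -1800 J

Step 1 (isobaric): W = PΔV = (179 kPa)(17.8 − 38.3 L) = -3669 J.
After step 1: P = 179 kPa, V = 17.8 L, T = 164.1 K.
Step 2 (adiabatic): W = (P₁V₁ − P₂V₂)/(γ−1) = (3186 − 2440)/0.4 = 1867 J.
W_total = -3669 + 1867 = -1803 J.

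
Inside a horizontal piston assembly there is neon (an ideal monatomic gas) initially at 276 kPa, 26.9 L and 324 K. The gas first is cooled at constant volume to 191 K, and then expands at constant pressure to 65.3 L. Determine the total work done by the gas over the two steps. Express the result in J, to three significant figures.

W_total ≈ 6250 J

Step 1 (isochoric): W = 0 (constant volume).
After step 1: P = 162.7 kPa (V unchanged).
Step 2 (isobaric): W = PΔV = (162.7 kPa)(65.3 − 26.9 L) = 6248 J.
W_total = 0 + 6248 = 6248 J.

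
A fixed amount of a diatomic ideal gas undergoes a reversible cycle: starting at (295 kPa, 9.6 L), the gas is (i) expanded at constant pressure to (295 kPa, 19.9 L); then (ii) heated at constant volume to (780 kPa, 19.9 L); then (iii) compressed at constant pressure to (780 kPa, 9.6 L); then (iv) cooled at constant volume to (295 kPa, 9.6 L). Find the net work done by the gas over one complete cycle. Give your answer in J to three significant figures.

W_net ≈ -5000 J

Constant-volume legs do no work.
W(i) = (295)(19.9 − 9.6) = 3038 J; W(iii) = (780)(9.6 − 19.9) = -8034 J.
W_net = 3038 − 8034 = -4996 J (the counter-clockwise enclosed area).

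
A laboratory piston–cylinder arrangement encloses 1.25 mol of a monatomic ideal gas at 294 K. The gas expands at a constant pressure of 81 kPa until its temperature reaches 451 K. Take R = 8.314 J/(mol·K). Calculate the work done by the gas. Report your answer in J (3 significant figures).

W ≈ 1630 J

Isobaric: W = P ΔV = nR ΔT.
W = (1.25)(8.314)(451 − 294) = 1632 J.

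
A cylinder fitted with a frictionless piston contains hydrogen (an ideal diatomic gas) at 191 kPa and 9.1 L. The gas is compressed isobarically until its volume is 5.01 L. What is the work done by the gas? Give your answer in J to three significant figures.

W ≈ -781 J

Isobaric: W = P ΔV.
W = (191 kPa)(5.01 − 9.1 L) = (191)(-4.09) = -781.2 J.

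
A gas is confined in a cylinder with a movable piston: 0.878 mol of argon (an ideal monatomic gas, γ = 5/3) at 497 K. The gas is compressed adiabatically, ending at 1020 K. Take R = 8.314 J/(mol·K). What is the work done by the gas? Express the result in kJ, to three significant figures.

W ≈ -5.73 kJ

Adiabatic ⇒ Q = 0, so W_by = −ΔU = nCᵥ(T₁ − T₂).
Cᵥ = 3R/2 = 12.47 J/(mol·K).
W = (0.878)(12.47)(497 − 1020) = -5727 J.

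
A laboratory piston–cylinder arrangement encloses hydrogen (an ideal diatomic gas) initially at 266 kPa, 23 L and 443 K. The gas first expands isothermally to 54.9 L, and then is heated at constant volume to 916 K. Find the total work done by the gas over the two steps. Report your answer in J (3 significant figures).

Step 1 (isothermal): W = P₁V₁ ln(V₂/V₁) = (6118) ln(54.9/23) = 5323 J.
Step 2 (isochoric): W = 0 (constant volume).
W_total = 5323 + 0 = 5323 J.

W_total ≈ 5320 J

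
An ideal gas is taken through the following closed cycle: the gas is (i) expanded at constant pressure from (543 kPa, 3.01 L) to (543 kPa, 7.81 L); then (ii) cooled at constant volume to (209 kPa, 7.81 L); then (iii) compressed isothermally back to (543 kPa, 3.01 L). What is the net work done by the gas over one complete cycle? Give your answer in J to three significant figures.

W_net ≈ 1050 J

Leg (i): W = PΔV = (543)(7.81 − 3.01) = 2606 J.
Leg (ii): W = 0.
Leg (iii): W = PᵢVᵢ ln(V_f/Vᵢ) = (1632) ln(3.01/7.81) = -1556 J.
W_net = 2606 − 1556 = 1050 J.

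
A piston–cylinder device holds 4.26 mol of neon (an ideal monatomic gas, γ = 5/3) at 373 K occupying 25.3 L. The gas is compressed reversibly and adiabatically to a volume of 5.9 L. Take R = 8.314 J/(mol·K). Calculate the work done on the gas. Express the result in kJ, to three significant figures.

Adiabatic: TV^(γ−1) = const with γ = 5/3.
T₂ = T₁ (V₁/V₂)^(γ−1) = 373 × (25.3/5.9)^0.667 = 373 × 2.639 = 984.5 K.
W_by = nCᵥ(T₁ − T₂) = (4.26)(12.47)(373 − 984.5) = -32487 J.
Work on gas = −W_by = 32487 J.

W ≈ 32.5 kJ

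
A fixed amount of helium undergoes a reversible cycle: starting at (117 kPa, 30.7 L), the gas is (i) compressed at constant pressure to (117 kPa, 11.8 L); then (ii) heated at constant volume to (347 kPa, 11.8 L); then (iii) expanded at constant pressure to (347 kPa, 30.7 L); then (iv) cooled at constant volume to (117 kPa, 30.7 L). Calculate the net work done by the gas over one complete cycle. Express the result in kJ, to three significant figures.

Constant-volume legs do no work.
W(i) = (117)(11.8 − 30.7) = -2211 J; W(iii) = (347)(30.7 − 11.8) = 6558 J.
W_net = -2211 + 6558 = 4347 J (the clockwise enclosed area).

W_net ≈ 4.35 kJ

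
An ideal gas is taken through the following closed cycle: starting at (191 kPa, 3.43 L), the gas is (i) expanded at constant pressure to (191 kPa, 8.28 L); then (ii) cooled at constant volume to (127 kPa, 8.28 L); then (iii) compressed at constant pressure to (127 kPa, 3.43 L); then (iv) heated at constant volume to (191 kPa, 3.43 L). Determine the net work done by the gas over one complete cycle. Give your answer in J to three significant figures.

W_net ≈ 310 J

Constant-volume legs do no work.
W(i) = (191)(8.28 − 3.43) = 926.3 J; W(iii) = (127)(3.43 − 8.28) = -615.9 J.
W_net = 926.3 − 615.9 = 310.4 J (the clockwise enclosed area).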